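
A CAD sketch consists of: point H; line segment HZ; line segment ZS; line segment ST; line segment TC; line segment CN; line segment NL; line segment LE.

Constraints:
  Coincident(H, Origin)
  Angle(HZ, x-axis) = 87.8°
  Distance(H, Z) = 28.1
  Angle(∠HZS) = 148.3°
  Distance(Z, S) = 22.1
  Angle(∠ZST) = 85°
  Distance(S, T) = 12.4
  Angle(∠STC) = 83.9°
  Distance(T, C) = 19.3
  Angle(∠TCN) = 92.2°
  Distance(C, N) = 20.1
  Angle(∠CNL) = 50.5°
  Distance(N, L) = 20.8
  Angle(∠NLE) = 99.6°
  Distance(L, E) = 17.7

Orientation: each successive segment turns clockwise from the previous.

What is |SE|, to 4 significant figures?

23.02

H is at the origin; HZ runs at 87.8° with length 28.1, so Z = (1.079, 28.08). ∠HZS = 148.3° gives ZS at 56.10° from the x-axis; with |ZS| = 22.1, S = (13.40, 46.42). ∠ZST = 85.0° gives ST at -38.90° from the x-axis; with |ST| = 12.4, T = (23.06, 38.64). ∠STC = 83.9° gives TC at -135.0° from the x-axis; with |TC| = 19.3, C = (9.408, 24.99). ∠TCN = 92.2° gives CN at 137.2° from the x-axis; with |CN| = 20.1, N = (-5.340, 38.65). ∠CNL = 50.5° gives NL at 7.700° from the x-axis; with |NL| = 20.8, L = (15.27, 41.43). ∠NLE = 99.6° gives LE at -72.70° from the x-axis; with |LE| = 17.7, E = (20.54, 24.53). Then |SE| = |E − S| = 23.02.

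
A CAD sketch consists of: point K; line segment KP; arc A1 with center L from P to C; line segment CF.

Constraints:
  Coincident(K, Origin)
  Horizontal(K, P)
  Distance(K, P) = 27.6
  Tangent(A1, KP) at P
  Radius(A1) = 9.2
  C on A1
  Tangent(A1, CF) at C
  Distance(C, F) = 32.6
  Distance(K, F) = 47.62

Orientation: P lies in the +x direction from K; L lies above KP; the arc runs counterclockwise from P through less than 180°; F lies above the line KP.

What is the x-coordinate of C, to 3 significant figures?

35.9

Checks: K = (0.00, 0.00) ✓; |LC| = 9.200 ✓; ∠(LC, CF) = 90.00° ✓; |CF| = 32.60 ✓; |KF| = 47.62 ✓.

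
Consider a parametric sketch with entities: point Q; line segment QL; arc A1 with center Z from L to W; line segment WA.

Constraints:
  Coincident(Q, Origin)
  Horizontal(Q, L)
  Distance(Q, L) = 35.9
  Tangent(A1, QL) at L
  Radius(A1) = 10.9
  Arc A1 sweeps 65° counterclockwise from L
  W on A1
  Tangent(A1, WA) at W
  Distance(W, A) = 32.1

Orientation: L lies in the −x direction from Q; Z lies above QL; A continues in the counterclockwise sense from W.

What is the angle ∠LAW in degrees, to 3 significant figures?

8.53°

Q is at the origin; Q and L share the same y with |QL| = 35.9 and L on the −x side, so L = (-35.9, 0.00). Since A1 is tangent to QL there, ZL ⟂ QL, so Z = L + (0, 10.9) = (-35.9, 10.9). On A1, L sits at bearing -90° from Z; a 65° counterclockwise sweep puts W at bearing -25°, so W = Z + 10.9·(cos -25°, sin -25°) = (-26.0, 6.29). Tangency of A1 to WA means the radius ZW is perpendicular to WA, so WA runs along (−sin -25°, cos -25°); with |WA| = 32.1, A = (-12.5, 35.4). Then cos ∠LAW = AL·AW / (|AL||AW|), giving 8.53°.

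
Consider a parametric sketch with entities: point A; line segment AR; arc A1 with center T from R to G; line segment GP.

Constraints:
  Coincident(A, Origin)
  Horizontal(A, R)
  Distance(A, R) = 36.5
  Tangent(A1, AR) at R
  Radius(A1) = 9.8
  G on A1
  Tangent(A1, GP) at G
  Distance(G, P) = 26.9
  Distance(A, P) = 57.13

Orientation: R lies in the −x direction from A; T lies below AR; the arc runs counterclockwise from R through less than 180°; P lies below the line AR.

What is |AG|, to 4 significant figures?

47.52

Checks: |TG| = 9.800 ✓; ∠(TG, GP) = 90.00° ✓; |GP| = 26.90 ✓; |AP| = 57.13 ✓.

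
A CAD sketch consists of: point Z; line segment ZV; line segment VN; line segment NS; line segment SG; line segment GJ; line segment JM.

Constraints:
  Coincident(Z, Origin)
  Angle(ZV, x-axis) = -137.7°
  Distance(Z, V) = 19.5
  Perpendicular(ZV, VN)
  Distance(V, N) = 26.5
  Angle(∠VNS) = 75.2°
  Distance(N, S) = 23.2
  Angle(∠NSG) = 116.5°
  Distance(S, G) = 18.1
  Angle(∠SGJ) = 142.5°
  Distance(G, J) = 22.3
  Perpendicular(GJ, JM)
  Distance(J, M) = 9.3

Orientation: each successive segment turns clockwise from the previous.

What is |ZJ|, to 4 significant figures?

17.50

Z is at the origin; ZV runs at -137.7° with length 19.5, so V = (-14.42, -13.12). The perpendicularity gives VN at right angles to ZV, so VN runs at 132.3°; with |VN| = 26.5, N = (-32.26, 6.476). ∠VNS = 75.2° gives NS at 27.50° from the x-axis; with |NS| = 23.2, S = (-11.68, 17.19). ∠NSG = 116.5° gives SG at -36.00° from the x-axis; with |SG| = 18.1, G = (2.964, 6.550). ∠SGJ = 142.5° gives GJ at -73.50° from the x-axis; with |GJ| = 22.3, J = (9.298, -14.83). Then |ZJ| = |J − Z| = 17.50.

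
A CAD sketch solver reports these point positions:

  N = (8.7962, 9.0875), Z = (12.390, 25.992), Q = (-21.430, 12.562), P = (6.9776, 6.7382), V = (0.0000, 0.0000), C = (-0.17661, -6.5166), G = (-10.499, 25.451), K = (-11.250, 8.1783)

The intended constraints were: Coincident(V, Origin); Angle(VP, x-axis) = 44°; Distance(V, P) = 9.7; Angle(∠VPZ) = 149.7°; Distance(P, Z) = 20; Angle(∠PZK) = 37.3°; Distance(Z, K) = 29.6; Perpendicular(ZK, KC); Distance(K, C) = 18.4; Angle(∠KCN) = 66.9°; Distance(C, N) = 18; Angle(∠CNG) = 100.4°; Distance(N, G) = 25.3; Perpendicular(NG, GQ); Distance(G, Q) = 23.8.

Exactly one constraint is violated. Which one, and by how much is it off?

Distance(G, Q) = 23.8 — off by 6.90.

V = (0.00, 0.00) ✓; VP at 44.00° ✓; |VP| = 9.700 ✓; ∠VPZ = 149.7° ✓; |PZ| = 20.00 ✓; ∠PZK = 37.30° ✓; |ZK| = 29.60 ✓; ∠(ZK, KC) = 90.00° ✓; |KC| = 18.40 ✓; ∠KCN = 66.90° ✓; |CN| = 18.00 ✓; ∠CNG = 100.4° ✓; |NG| = 25.30 ✓; ∠(NG, GQ) = 90.00° ✓; |GQ| = 16.90 ✗.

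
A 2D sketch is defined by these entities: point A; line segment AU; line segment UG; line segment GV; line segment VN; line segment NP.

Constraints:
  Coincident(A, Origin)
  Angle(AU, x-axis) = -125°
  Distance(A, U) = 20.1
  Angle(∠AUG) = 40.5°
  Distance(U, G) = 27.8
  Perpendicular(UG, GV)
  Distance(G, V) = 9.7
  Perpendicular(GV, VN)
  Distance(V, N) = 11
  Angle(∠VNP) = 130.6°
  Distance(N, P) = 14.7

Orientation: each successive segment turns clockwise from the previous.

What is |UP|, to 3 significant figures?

7.38

GV is perpendicular to VN, so VN runs at -84.5°; with |VN| = 11.0, N = (-3.48, 1.19). ∠VNP = 130.6° gives NP at -134° from the x-axis; with |NP| = 14.7, P = (-13.7, -9.40). Then |UP| = |P − U| = 7.38.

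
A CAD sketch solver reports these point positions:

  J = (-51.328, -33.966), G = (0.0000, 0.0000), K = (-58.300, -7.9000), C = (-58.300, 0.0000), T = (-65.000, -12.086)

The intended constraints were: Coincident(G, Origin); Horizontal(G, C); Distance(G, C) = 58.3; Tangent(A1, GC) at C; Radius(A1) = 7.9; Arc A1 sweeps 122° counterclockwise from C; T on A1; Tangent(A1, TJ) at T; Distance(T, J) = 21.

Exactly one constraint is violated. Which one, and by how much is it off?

Distance(T, J) = 21 — off by 4.80.

G = (0.00, 0.00) ✓; G.y = 0.00, C.y = 0.00 ✓; |GC| = 58.30 ✓; ∠(KC, CG) = 90.00° ✓; |KC| = 7.900 ✓; bearing(K→T) − bearing(K→C) = 122.0° ✓; |KT| = 7.900 ✓; ∠(KT, TJ) = 90.00° ✓; |TJ| = 25.80 ✗.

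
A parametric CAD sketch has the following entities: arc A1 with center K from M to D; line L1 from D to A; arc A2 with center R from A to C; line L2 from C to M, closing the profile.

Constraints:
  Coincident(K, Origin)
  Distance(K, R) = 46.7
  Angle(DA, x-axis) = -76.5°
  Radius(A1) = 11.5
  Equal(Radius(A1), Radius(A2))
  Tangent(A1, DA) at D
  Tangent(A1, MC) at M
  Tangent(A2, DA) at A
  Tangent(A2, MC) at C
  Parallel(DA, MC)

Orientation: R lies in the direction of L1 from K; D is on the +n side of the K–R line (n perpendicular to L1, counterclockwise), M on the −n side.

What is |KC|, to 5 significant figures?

48.095

The slot axis is L1's direction at -76.5°, so u = (cos -76.5°, sin -76.5°) = (0.23345, -0.97237) and n = (−sin -76.5°, cos -76.5°) = (0.97237, 0.23345). K is at the origin and R lies 46.7 along u from K, so R = 46.7·u = (10.902, -45.410). Tangency of A1 to both parallel lines with radius 11.5 puts D and M at K ± 11.5·n: D = (11.182, 2.6846), M = (-11.182, -2.6846). Equal radii place A and C the same way about R: A = R + 11.5·n = (22.084, -42.725), C = R − 11.5·n = (-0.28036, -48.094). Then |KC| = |C − K| = 48.095.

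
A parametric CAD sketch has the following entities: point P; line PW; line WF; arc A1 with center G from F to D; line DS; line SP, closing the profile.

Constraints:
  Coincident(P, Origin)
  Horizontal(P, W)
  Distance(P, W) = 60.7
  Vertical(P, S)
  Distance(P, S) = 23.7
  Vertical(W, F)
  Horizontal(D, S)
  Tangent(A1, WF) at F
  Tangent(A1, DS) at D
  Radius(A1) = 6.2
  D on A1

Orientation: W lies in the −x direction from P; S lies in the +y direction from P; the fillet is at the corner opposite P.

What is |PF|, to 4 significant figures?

63.17

P is at the origin; P and W share the same y with |PW| = 60.7 and W on the −x side, so W = (-60.70, 0.000). PS is vertical with |PS| = 23.7 and S on the +y side, so S = (0.000, 23.70). The virtual corner opposite P is at (-60.70, 23.70). Since A1 is tangent to WF there, GF ⟂ WF and tangency of A1 to DS means the radius GD is perpendicular to DS, with radius 6.2, so the center G sits 6.2 in from both sides at G = (-54.50, 17.50). That places the tangent points at F = (-60.70, 17.50) on WF and D = (-54.50, 23.70) on DS. Then |PF| = |F − P| = 63.17.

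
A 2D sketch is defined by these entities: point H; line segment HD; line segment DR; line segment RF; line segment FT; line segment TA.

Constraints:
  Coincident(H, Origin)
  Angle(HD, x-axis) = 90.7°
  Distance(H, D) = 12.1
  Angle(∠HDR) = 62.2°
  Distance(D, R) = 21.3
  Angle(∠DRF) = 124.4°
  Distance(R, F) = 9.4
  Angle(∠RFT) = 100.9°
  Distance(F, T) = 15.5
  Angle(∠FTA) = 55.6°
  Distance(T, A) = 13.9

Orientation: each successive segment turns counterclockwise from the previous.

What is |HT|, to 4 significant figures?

12.90

H is at the origin; HD runs at 90.7° with length 12.1, so D = (-0.1478, 12.10). ∠HDR = 62.2° gives DR at -151.5° from the x-axis; with |DR| = 21.3, R = (-18.87, 1.936). ∠DRF = 124.4° gives RF at -95.90° from the x-axis; with |RF| = 9.4, F = (-19.83, -7.415). ∠RFT = 100.9° gives FT at -16.80° from the x-axis; with |FT| = 15.5, T = (-4.994, -11.89). Then |HT| = |T − H| = 12.90.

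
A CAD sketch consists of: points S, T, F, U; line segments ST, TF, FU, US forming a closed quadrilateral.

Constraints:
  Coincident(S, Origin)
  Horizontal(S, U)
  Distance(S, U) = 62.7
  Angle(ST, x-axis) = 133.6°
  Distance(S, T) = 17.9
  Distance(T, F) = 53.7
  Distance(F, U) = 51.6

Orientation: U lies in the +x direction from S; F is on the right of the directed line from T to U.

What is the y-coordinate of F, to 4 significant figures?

-29.58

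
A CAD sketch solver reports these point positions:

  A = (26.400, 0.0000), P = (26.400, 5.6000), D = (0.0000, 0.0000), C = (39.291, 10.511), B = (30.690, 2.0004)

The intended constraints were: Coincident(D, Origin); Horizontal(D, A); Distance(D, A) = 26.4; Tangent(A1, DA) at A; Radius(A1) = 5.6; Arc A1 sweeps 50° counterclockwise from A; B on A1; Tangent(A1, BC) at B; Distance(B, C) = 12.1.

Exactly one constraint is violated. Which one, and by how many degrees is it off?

Tangent(A1, BC) at B — off by 5.30°.

D = (0.00, 0.00) ✓; D.y = 0.00, A.y = 0.00 ✓; |DA| = 26.40 ✓; ∠(PA, AD) = 90.00° ✓; |PA| = 5.600 ✓; bearing(P→B) − bearing(P→A) = 50.00° ✓; |PB| = 5.600 ✓; ∠(PB, BC) = 95.30° ✗; |BC| = 12.10 ✓.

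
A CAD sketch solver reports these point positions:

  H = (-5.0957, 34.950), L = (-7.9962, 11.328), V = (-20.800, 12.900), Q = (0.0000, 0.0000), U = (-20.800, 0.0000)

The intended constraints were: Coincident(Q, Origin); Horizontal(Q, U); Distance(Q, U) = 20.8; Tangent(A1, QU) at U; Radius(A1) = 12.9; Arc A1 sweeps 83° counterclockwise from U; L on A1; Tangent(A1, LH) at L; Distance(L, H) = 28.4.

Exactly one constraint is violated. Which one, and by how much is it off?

Distance(L, H) = 28.4 — off by 4.60.

Q = (0.00, 0.00) ✓; Q.y = 0.00, U.y = 0.00 ✓; |QU| = 20.80 ✓; ∠(VU, UQ) = 90.00° ✓; |VU| = 12.90 ✓; bearing(V→L) − bearing(V→U) = 83.00° ✓; |VL| = 12.90 ✓; ∠(VL, LH) = 90.00° ✓; |LH| = 23.80 ✗.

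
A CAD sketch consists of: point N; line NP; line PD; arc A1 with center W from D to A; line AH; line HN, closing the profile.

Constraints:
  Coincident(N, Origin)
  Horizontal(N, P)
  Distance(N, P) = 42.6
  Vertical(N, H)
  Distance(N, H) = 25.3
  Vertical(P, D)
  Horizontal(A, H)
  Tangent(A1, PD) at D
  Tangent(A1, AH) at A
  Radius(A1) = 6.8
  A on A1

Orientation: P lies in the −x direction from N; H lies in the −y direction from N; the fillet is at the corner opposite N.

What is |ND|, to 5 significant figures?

46.444

N is at the origin; N and P share the same y with |NP| = 42.6 and P on the −x side, so P = (-42.600, 0.0000). NH is vertical with |NH| = 25.3 and H on the −y side, so H = (0.0000, -25.300). The virtual corner opposite N is at (-42.600, -25.300). The tangent condition forces WD to be normal to PD and tangency of A1 to AH means the radius WA is perpendicular to AH, with radius 6.8, so the center W sits 6.8 in from both sides at W = (-35.800, -18.500). That places the tangent points at D = (-42.600, -18.500) on PD and A = (-35.800, -25.300) on AH. Then |ND| = |D − N| = 46.444.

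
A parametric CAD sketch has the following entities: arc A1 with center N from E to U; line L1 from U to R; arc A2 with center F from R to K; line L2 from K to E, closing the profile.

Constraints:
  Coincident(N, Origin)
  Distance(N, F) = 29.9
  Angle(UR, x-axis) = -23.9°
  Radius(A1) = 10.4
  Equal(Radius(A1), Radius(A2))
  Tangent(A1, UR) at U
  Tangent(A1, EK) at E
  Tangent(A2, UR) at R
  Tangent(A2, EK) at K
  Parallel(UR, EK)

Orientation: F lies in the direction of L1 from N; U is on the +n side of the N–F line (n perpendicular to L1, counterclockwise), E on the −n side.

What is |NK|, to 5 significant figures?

31.657

Tangency of A1 to both parallel lines with radius 10.4 puts U and E at N ± 10.4·n: U = (4.2135, 9.5082), E = (-4.2135, -9.5082). Equal radii place R and K the same way about F: R = F + 10.4·n = (31.550, -2.6055), K = F − 10.4·n = (23.123, -21.622). Then |NK| = |K − N| = 31.657.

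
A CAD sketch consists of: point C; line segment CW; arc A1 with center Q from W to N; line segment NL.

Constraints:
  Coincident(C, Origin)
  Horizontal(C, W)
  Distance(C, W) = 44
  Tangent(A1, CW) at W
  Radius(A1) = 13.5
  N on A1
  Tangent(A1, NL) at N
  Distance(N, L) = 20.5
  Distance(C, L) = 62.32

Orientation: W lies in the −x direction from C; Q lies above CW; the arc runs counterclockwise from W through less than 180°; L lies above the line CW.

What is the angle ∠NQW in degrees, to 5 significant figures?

137.29°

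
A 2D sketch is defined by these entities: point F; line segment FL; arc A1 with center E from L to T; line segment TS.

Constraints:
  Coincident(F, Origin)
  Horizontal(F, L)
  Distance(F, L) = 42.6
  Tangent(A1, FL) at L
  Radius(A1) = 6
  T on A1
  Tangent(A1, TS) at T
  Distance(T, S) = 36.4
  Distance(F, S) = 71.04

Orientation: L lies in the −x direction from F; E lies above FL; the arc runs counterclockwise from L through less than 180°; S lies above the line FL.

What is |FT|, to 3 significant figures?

39.0

Checks: ∠(EL, LF) = 90.00° ✓; |ET| = 6.000 ✓; ∠(ET, TS) = 90.00° ✓; |TS| = 36.40 ✓; |FS| = 71.04 ✓.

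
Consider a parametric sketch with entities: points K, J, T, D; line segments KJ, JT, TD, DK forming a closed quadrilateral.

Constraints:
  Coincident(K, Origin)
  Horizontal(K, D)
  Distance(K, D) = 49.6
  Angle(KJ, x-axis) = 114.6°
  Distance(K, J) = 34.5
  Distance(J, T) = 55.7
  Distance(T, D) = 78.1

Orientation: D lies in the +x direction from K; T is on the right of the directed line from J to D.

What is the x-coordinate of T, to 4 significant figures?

-24.94

Checks: |JT| = 55.70 ✓; |TD| = 78.10 ✓.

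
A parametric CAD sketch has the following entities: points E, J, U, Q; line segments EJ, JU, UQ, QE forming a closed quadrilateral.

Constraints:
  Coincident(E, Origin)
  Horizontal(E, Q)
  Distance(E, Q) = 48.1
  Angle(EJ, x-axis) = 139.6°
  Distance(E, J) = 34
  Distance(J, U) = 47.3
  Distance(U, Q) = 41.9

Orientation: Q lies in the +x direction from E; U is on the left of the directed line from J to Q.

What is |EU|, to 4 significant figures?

37.55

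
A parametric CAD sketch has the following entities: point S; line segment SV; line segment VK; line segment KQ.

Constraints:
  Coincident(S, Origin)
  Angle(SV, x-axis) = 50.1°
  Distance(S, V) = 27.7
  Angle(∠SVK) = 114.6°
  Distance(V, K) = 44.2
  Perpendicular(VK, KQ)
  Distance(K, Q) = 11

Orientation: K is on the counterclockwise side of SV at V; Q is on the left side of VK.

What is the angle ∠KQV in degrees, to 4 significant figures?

76.02°

S is at the origin; SV runs at 50.1° with length 27.7, so V = 27.7·(cos 50.1°, sin 50.1°) = (17.77, 21.25). ∠SVK = 114.6°, so VK runs at 50.1° + (180° − 114.6°) = 115.5° from the x-axis; with |VK| = 44.2, K = V + 44.2·(cos 115.5°, sin 115.5°) = (-1.260, 61.14). VK is perpendicular to KQ; with |KQ| = 11.0 on the left of VK, Q = K + 11.0·(-0.9026, -0.4305) = (-11.19, 56.41). Then cos ∠KQV = QK·QV / (|QK||QV|), giving 76.02°.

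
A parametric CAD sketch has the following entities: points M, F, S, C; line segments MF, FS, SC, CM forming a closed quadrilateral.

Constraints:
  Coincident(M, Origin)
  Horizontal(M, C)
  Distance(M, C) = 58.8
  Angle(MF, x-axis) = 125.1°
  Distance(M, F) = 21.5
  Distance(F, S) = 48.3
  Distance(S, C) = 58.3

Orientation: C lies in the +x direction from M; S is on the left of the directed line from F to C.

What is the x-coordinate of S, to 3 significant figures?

25.4

Checks: |FS| = 48.30 ✓; |SC| = 58.30 ✓.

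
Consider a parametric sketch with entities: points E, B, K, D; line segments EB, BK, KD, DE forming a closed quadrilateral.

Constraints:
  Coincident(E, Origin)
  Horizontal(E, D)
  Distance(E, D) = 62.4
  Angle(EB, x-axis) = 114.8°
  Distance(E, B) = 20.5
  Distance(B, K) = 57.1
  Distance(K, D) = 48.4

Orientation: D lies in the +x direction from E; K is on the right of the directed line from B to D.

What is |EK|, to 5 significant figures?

37.018

Checks: |BK| = 57.10 ✓; |KD| = 48.40 ✓.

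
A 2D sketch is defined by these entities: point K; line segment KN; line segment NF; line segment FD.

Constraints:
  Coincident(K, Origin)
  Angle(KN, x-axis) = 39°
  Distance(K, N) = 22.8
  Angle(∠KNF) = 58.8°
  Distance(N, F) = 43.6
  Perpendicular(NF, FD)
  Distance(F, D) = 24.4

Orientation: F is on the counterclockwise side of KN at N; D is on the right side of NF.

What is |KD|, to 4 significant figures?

54.20

∠KNF = 58.8°, so NF runs at 39.0° + (180° − 58.8°) = 160.2° from the x-axis; with |NF| = 43.6, F = N + 43.6·(cos 160.2°, sin 160.2°) = (-23.30, 29.12). The perpendicularity gives FD at right angles to NF; with |FD| = 24.4 on the right of NF, D = F + 24.4·(0.3387, 0.9409) = (-15.04, 52.07). Then |KD| = |D − K| = 54.20.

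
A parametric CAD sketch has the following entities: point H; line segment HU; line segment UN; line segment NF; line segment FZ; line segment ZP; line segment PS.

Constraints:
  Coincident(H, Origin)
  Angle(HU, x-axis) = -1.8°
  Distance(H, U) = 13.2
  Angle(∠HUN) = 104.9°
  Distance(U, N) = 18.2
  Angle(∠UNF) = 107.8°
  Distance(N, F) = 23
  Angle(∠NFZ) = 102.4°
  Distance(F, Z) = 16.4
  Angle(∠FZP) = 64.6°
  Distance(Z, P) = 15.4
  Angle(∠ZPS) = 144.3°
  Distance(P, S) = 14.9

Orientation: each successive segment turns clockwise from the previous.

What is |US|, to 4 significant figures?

17.54

H is at the origin; HU runs at -1.8° with length 13.2, so U = (13.19, -0.4146). ∠HUN = 104.9° gives UN at -76.90° from the x-axis; with |UN| = 18.2, N = (17.32, -18.14). ∠UNF = 107.8° gives NF at -149.1° from the x-axis; with |NF| = 23.0, F = (-2.417, -29.95). ∠NFZ = 102.4° gives FZ at 133.3° from the x-axis; with |FZ| = 16.4, Z = (-13.66, -18.02). ∠FZP = 64.6° gives ZP at 17.90° from the x-axis; with |ZP| = 15.4, P = (0.9902, -13.28). ∠ZPS = 144.3° gives PS at -17.80° from the x-axis; with |PS| = 14.9, S = (15.18, -17.84). Then |US| = |S − U| = 17.54.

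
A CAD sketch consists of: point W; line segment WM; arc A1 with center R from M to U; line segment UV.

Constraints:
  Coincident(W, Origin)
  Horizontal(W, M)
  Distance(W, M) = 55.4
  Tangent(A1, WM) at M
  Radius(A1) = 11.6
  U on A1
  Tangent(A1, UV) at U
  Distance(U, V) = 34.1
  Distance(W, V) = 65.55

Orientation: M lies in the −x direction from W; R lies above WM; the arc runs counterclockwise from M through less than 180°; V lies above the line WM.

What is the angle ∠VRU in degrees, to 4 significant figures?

71.21°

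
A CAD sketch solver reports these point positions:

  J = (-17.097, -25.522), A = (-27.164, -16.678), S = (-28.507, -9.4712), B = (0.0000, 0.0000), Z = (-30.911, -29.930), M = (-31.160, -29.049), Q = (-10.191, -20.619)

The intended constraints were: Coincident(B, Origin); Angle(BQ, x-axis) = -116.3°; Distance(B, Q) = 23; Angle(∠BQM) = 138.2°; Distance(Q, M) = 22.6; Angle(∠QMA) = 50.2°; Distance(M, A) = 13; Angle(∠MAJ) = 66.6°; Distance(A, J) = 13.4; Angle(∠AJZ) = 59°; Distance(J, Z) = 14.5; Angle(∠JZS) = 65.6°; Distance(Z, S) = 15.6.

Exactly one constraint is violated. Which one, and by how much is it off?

Distance(Z, S) = 15.6 — off by 5.00.

B = (0.00, 0.00) ✓; BQ at -116.3° ✓; |BQ| = 23.00 ✓; ∠BQM = 138.2° ✓; |QM| = 22.60 ✓; ∠QMA = 50.20° ✓; |MA| = 13.00 ✓; ∠MAJ = 66.60° ✓; |AJ| = 13.40 ✓; ∠AJZ = 59.00° ✓; |JZ| = 14.50 ✓; ∠JZS = 65.60° ✓; |ZS| = 20.60 ✗.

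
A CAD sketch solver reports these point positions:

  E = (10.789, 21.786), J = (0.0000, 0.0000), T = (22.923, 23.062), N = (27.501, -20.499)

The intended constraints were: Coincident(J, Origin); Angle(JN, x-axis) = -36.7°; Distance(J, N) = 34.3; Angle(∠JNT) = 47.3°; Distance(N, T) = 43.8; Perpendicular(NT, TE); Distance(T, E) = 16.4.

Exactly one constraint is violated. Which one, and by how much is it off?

Distance(T, E) = 16.4 — off by 4.20.

J = (0.00, 0.00) ✓; JN at -36.70° ✓; |JN| = 34.30 ✓; ∠JNT = 47.30° ✓; |NT| = 43.80 ✓; ∠(NT, TE) = 90.00° ✓; |TE| = 12.20 ✗.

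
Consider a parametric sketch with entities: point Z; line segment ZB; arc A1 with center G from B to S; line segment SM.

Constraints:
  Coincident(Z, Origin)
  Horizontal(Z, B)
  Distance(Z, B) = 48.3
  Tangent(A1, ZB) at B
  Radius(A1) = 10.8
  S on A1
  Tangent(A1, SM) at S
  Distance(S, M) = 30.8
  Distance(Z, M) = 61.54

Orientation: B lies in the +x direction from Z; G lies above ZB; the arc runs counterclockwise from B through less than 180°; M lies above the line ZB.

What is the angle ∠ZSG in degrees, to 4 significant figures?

11.91°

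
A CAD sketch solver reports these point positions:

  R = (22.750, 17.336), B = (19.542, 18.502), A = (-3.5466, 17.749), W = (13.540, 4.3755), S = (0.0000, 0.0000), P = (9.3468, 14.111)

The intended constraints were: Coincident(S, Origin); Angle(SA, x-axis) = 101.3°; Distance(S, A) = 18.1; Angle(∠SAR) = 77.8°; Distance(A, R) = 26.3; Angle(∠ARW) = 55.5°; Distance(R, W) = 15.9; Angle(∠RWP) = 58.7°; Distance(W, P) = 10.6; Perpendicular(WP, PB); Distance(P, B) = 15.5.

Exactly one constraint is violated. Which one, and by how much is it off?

Distance(P, B) = 15.5 — off by 4.40.

S = (0.00, 0.00) ✓; SA at 101.3° ✓; |SA| = 18.10 ✓; ∠SAR = 77.80° ✓; |AR| = 26.30 ✓; ∠ARW = 55.50° ✓; |RW| = 15.90 ✓; ∠RWP = 58.70° ✓; |WP| = 10.60 ✓; ∠(WP, PB) = 90.00° ✓; |PB| = 11.10 ✗.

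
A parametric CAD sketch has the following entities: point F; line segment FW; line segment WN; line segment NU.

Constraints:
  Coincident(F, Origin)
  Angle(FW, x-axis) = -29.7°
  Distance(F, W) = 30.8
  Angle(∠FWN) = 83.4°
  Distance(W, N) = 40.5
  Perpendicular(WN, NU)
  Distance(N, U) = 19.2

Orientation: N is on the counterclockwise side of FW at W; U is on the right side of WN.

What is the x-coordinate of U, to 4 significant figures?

60.30

F is at the origin; FW runs at -29.7° with length 30.8, so W = 30.8·(cos -29.7°, sin -29.7°) = (26.75, -15.26). ∠FWN = 83.4°, so WN runs at -29.7° + (180° − 83.4°) = 66.90° from the x-axis; with |WN| = 40.5, N = W + 40.5·(cos 66.90°, sin 66.90°) = (42.64, 21.99). WN is perpendicular to NU; with |NU| = 19.2 on the right of WN, U = N + 19.2·(0.9198, -0.3923) = (60.30, 14.46). So U.x = 60.30.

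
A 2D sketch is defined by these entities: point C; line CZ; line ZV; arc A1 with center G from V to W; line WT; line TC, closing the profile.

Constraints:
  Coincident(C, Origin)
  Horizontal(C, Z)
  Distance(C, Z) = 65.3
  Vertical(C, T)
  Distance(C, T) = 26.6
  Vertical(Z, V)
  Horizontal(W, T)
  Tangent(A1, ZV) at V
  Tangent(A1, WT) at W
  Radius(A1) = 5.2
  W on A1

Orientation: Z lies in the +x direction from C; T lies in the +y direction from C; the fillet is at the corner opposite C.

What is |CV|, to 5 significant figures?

68.717

C is at the origin; C and Z share the same y with |CZ| = 65.3 and Z on the +x side, so Z = (65.300, 0.0000). C and T share the same x with |CT| = 26.6 and T on the +y side, so T = (0.0000, 26.600). The virtual corner opposite C is at (65.300, 26.600). The tangent condition forces GV to be normal to ZV and tangency of A1 to WT means the radius GW is perpendicular to WT, with radius 5.2, so the center G sits 5.2 in from both sides at G = (60.100, 21.400). That places the tangent points at V = (65.300, 21.400) on ZV and W = (60.100, 26.600) on WT. Then |CV| = |V − C| = 68.717.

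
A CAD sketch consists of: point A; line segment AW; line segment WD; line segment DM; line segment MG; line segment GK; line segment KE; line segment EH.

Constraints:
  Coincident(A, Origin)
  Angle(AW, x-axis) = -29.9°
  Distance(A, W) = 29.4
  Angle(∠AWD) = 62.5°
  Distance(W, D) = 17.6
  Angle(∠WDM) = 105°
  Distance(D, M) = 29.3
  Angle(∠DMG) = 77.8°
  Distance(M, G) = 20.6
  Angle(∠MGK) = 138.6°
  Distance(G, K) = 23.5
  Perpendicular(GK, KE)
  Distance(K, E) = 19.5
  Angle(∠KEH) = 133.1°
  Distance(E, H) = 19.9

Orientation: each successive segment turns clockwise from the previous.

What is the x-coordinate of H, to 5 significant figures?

11.276

A is at the origin; AW runs at -29.9° with length 29.4, so W = (25.487, -14.656). ∠AWD = 62.5° gives WD at -147.40° from the x-axis; with |WD| = 17.6, D = (10.660, -24.138). ∠WDM = 105.0° gives DM at 137.60° from the x-axis; with |DM| = 29.3, M = (-10.977, -4.3808). ∠DMG = 77.8° gives MG at 35.400° from the x-axis; with |MG| = 20.6, G = (5.8145, 7.5523). ∠MGK = 138.6° gives GK at -6.0000° from the x-axis; with |GK| = 23.5, K = (29.186, 5.0959). The perpendicularity gives KE at right angles to GK, so KE runs at -96.000°; with |KE| = 19.5, E = (27.147, -14.297). ∠KEH = 133.1° gives EH at -142.90° from the x-axis; with |EH| = 19.9, H = (11.276, -26.301). So H.x = 11.276.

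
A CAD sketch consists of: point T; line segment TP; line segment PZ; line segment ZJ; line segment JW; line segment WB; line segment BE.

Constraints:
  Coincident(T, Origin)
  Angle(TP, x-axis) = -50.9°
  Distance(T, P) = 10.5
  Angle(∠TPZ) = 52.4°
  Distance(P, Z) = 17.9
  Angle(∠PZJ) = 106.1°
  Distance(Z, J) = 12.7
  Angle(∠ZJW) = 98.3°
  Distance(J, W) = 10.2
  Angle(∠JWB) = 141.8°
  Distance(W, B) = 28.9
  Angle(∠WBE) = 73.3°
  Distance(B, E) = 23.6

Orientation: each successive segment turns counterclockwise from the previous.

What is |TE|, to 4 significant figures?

21.76

∠JWB = 141.8° gives WB at -89.50° from the x-axis; with |WB| = 28.9, B = (-6.310, -21.46). ∠WBE = 73.3° gives BE at 17.20° from the x-axis; with |BE| = 23.6, E = (16.23, -14.48). Then |TE| = |E − T| = 21.76.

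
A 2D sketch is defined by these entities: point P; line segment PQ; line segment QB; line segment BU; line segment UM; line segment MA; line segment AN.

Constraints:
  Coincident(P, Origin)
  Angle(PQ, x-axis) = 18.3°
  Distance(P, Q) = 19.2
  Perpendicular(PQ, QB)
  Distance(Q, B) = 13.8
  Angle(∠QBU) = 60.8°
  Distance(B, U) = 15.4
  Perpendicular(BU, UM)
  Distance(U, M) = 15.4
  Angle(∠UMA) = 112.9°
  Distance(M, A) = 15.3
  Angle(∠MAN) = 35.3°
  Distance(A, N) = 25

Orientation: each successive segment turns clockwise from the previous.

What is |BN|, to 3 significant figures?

14.5

P is at the origin; PQ runs at 18.3° with length 19.2, so Q = (18.2, 6.03). PQ ⟂ QB, so QB runs at -71.7°; with |QB| = 13.8, B = (22.6, -7.07). ∠QBU = 60.8° gives BU at 169° from the x-axis; with |BU| = 15.4, U = (7.44, -4.16). The perpendicularity gives UM at right angles to BU, so UM runs at 79.1°; with |UM| = 15.4, M = (10.4, 11.0). ∠UMA = 112.9° gives MA at 12.0° from the x-axis; with |MA| = 15.3, A = (25.3, 14.1). ∠MAN = 35.3° gives AN at -133° from the x-axis; with |AN| = 25.0, N = (8.36, -4.23). Then |BN| = |N − B| = 14.5.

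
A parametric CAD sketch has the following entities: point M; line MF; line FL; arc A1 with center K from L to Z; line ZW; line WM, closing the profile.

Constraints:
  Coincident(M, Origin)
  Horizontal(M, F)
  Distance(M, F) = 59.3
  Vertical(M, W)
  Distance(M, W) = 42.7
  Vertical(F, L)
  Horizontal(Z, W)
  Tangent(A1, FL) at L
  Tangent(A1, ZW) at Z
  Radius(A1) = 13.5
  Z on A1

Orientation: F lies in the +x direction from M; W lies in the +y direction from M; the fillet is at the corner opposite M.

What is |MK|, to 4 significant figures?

54.32

M and W share the same x with |MW| = 42.7 and W on the +y side, so W = (0.000, 42.70). The virtual corner opposite M is at (59.30, 42.70). Tangency of A1 to FL means the radius KL is perpendicular to FL and tangency of A1 to ZW means the radius KZ is perpendicular to ZW, with radius 13.5, so the center K sits 13.5 in from both sides at K = (45.80, 29.20). Then |MK| = |K − M| = 54.32.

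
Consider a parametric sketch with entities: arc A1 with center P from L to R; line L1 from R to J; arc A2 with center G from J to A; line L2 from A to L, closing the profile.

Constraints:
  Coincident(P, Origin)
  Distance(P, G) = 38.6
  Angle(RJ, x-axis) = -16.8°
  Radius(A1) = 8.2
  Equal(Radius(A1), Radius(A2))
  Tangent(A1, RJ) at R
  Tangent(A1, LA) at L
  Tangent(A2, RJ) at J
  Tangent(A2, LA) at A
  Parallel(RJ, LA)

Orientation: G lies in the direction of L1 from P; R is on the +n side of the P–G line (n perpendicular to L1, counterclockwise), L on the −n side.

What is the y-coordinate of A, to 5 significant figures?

-19.007

The slot axis is L1's direction at -16.8°, so u = (cos -16.8°, sin -16.8°) = (0.95732, -0.28903) and n = (−sin -16.8°, cos -16.8°) = (0.28903, 0.95732). P is at the origin and G lies 38.6 along u from P, so G = 38.6·u = (36.953, -11.157). Tangency of A1 to both parallel lines with radius 8.2 puts R and L at P ± 8.2·n: R = (2.3701, 7.8500), L = (-2.3701, -7.8500). Equal radii place J and A the same way about G: J = G + 8.2·n = (39.323, -3.3066), A = G − 8.2·n = (34.582, -19.007). So A.y = -19.007.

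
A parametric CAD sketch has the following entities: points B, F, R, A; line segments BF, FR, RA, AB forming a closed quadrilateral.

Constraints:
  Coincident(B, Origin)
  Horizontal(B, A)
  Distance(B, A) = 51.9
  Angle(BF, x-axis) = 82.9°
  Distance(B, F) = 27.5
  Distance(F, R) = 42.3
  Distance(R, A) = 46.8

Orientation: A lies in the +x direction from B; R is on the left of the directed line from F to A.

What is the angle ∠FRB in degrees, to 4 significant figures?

22.01°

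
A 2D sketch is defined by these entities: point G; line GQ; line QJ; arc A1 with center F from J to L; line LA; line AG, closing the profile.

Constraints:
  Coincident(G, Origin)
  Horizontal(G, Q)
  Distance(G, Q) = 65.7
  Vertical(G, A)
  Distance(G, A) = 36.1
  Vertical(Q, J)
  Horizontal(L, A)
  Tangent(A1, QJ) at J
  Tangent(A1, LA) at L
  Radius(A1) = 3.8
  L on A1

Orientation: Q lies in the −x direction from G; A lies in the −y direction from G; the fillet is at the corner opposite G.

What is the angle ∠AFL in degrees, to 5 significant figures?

86.487°

G is at the origin; GQ is horizontal with |GQ| = 65.7 and Q on the −x side, so Q = (-65.700, 0.0000). G and A share the same x with |GA| = 36.1 and A on the −y side, so A = (0.0000, -36.100). The virtual corner opposite G is at (-65.700, -36.100). A1 meets QJ tangentially, so FJ is at right angles to QJ and tangency of A1 to LA means the radius FL is perpendicular to LA, with radius 3.8, so the center F sits 3.8 in from both sides at F = (-61.900, -32.300). That places the tangent points at J = (-65.700, -32.300) on QJ and L = (-61.900, -36.100) on LA. Then cos ∠AFL = FA·FL / (|FA||FL|), giving 86.487°.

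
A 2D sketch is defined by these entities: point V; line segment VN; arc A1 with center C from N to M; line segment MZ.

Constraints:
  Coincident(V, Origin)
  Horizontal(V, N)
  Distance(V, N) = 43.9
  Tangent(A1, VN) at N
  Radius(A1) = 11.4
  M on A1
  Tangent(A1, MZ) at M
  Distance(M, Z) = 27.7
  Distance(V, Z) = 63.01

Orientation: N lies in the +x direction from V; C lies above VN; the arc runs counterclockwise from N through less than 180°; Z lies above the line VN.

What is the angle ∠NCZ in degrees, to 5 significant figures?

172.60°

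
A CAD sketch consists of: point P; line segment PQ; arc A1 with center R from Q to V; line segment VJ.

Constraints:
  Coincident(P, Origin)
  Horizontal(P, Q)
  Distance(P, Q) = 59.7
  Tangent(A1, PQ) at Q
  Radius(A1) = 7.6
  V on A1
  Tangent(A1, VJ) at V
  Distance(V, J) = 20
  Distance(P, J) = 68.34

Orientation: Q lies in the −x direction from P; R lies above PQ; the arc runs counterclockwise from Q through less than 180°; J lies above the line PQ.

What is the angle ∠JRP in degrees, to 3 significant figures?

103°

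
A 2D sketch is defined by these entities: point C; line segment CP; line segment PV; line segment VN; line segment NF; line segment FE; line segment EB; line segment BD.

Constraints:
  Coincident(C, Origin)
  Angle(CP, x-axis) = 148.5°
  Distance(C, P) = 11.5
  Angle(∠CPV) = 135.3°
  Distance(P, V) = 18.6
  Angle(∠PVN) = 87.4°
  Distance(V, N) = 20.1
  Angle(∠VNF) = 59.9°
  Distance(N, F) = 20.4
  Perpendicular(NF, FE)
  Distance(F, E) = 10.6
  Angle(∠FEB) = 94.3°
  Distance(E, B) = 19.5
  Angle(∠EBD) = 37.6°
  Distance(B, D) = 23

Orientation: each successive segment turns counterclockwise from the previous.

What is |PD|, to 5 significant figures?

13.109

∠FEB = 94.3° gives EB at -138.40° from the x-axis; with |EB| = 19.5, B = (-30.439, -8.4993). ∠EBD = 37.6° gives BD at 4.0000° from the x-axis; with |BD| = 23.0, D = (-7.4947, -6.8949). Then |PD| = |D − P| = 13.109.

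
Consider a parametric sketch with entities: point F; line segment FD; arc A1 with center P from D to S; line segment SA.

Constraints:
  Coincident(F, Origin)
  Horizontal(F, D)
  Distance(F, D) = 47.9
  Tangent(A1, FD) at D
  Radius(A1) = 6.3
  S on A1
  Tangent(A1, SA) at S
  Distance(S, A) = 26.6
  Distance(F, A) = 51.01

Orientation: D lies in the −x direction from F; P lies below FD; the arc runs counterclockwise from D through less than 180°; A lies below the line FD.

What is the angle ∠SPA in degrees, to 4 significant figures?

76.68°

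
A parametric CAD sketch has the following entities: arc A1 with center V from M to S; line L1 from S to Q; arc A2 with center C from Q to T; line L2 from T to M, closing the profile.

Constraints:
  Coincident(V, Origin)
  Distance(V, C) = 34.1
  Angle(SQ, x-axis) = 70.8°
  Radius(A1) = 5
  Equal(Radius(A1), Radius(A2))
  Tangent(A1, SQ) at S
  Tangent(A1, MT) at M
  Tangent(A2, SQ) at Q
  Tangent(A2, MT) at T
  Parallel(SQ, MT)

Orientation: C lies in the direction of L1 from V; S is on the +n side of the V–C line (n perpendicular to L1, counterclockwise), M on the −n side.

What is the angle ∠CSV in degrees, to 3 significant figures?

81.7°

The slot axis is L1's direction at 70.8°, so u = (cos 70.8°, sin 70.8°) = (0.329, 0.944) and n = (−sin 70.8°, cos 70.8°) = (-0.944, 0.329). V is at the origin and C lies 34.1 along u from V, so C = 34.1·u = (11.2, 32.2). Tangency of A1 to both parallel lines with radius 5.0 puts S and M at V ± 5.0·n: S = (-4.72, 1.64), M = (4.72, -1.64). Then cos ∠CSV = SC·SV / (|SC||SV|), giving 81.7°.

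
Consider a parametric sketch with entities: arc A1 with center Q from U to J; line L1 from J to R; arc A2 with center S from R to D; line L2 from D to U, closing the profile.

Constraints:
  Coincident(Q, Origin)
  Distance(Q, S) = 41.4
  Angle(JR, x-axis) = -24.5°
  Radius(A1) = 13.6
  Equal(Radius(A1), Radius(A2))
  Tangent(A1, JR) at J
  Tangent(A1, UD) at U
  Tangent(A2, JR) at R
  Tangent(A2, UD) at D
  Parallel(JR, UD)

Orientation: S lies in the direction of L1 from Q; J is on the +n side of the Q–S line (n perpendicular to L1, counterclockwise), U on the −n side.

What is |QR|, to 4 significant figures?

43.58

The slot axis is L1's direction at -24.5°, so u = (cos -24.5°, sin -24.5°) = (0.9100, -0.4147) and n = (−sin -24.5°, cos -24.5°) = (0.4147, 0.9100). Q is at the origin and S lies 41.4 along u from Q, so S = 41.4·u = (37.67, -17.17). Tangency of A1 to both parallel lines with radius 13.6 puts J and U at Q ± 13.6·n: J = (5.640, 12.38), U = (-5.640, -12.38). Equal radii place R and D the same way about S: R = S + 13.6·n = (43.31, -4.793), D = S − 13.6·n = (32.03, -29.54). Then |QR| = |R − Q| = 43.58.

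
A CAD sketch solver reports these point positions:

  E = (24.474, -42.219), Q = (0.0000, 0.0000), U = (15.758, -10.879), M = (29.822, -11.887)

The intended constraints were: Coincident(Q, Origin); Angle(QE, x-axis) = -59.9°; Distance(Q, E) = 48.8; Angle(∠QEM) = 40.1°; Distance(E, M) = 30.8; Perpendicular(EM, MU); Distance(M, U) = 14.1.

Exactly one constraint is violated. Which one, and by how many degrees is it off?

Perpendicular(EM, MU) — off by 5.90°.

Q = (0.00, 0.00) ✓; QE at -59.90° ✓; |QE| = 48.80 ✓; ∠QEM = 40.10° ✓; |EM| = 30.80 ✓; ∠(EM, MU) = 95.90° ✗; |MU| = 14.10 ✓.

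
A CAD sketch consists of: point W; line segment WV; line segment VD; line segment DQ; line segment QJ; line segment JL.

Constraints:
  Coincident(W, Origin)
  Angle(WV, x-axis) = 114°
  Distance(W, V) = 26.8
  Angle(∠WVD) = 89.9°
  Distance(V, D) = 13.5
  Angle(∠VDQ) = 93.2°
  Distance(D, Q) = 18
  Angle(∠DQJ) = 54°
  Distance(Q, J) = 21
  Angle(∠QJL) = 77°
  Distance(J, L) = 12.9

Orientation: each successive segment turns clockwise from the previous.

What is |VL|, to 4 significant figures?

6.555

W is at the origin; WV runs at 114.0° with length 26.8, so V = (-10.90, 24.48). ∠WVD = 89.9° gives VD at 23.90° from the x-axis; with |VD| = 13.5, D = (1.442, 29.95). ∠VDQ = 93.2° gives DQ at -62.90° from the x-axis; with |DQ| = 18.0, Q = (9.642, 13.93). ∠DQJ = 54.0° gives QJ at 171.1° from the x-axis; with |QJ| = 21.0, J = (-11.11, 17.18). ∠QJL = 77.0° gives JL at 68.10° from the x-axis; with |JL| = 12.9, L = (-6.294, 29.15). Then |VL| = |L − V| = 6.555.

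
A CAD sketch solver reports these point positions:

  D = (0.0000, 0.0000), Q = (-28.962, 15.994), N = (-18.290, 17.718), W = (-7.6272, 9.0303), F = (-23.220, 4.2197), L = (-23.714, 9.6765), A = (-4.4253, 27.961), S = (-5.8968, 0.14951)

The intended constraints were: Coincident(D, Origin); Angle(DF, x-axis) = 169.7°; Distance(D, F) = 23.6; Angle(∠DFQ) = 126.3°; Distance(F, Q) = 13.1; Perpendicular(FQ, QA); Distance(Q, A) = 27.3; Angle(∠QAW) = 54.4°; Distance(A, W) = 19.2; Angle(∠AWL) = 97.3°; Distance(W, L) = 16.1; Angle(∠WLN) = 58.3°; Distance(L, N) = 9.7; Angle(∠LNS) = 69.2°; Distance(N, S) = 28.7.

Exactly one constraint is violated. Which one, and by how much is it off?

Distance(N, S) = 28.7 — off by 7.20.

D = (0.00, 0.00) ✓; DF at 169.7° ✓; |DF| = 23.60 ✓; ∠DFQ = 126.3° ✓; |FQ| = 13.10 ✓; ∠(FQ, QA) = 90.00° ✓; |QA| = 27.30 ✓; ∠QAW = 54.40° ✓; |AW| = 19.20 ✓; ∠AWL = 97.30° ✓; |WL| = 16.10 ✓; ∠WLN = 58.30° ✓; |LN| = 9.700 ✓; ∠LNS = 69.20° ✓; |NS| = 21.50 ✗.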